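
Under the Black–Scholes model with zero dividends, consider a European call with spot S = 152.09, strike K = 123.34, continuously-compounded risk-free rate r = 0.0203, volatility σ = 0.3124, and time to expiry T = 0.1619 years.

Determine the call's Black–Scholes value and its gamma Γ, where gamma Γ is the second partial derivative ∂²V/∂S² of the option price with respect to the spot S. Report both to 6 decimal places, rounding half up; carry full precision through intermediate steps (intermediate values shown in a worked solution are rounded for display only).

price = 29.473929
Γ = 0.004467

σ√T = 0.3124·√0.1619 = 0.125700
d₁ = (ln(S/K) + (r+σ²/2)T) / (σ√T) = (ln(152.09/123.34) + (0.0203+0.3124²/2)·0.1619) / 0.125700 = (0.209528 + 0.011187) / 0.125700 = 1.755886
d₂ = d₁ − σ√T = 1.755886 − 0.125700 = 1.630186
e^{−rT} = e^{−0.0203·0.1619} = 0.996719
N(d₁) = 0.960446,  N(d₂) = 0.948469
Call price V = S·N(d₁) − K·e^{−rT}·N(d₂) = 146.074243 − 116.600314 = 29.473929
φ(d₁) = (1/√(2π))·e^{−d₁²/2} = 0.085392
Γ = φ(d₁) / (S·σ·√T) = 0.004467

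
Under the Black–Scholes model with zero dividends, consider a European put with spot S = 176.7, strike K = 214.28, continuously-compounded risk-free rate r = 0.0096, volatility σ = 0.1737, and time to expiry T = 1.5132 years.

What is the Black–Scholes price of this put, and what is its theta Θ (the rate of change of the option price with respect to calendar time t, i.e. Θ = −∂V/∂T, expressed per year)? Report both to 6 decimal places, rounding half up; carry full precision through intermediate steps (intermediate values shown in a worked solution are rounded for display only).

σ√T = 0.1737·√1.5132 = 0.213672
d₁ = (ln(S/K) + (r+σ²/2)T) / (σ√T) = (ln(176.7/214.28) + (0.0096+0.1737²/2)·1.5132) / 0.213672 = (-0.192830 + 0.037355) / 0.213672 = -0.727636
d₂ = d₁ − σ√T = -0.727636 − 0.213672 = -0.941308
e^{−rT} = e^{−0.0096·1.5132} = 0.985578
N(−d₁) = 0.766582,  N(−d₂) = 0.826727
Put price V = K·e^{−rT}·N(−d₂) − S·N(−d₁) = 174.596139 − 135.455001 = 39.141138
φ(d₁) = (1/√(2π))·e^{−d₁²/2} = 0.306154
Θ = −S·φ(d₁)·σ/(2√T) + r·K·e^{−rT}·N(−d₂) = −3.819432 + 1.676123 = -2.143309

price = 39.141138
Θ = -2.143309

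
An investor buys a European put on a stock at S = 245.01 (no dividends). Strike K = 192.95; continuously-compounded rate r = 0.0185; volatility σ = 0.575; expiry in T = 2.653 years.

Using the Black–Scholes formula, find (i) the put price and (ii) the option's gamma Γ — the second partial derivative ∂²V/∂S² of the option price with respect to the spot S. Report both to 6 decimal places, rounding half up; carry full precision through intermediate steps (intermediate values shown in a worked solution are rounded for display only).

price = 49.944913
Γ = 0.001287

σ√T = 0.575·√2.653 = 0.936562
d₁ = (ln(S/K) + (r+σ²/2)T) / (σ√T) = (ln(245.01/192.95) + (0.0185+0.575²/2)·2.653) / 0.936562 = (0.238868 + 0.487655) / 0.936562 = 0.775734
d₂ = d₁ − σ√T = 0.775734 − 0.936562 = -0.160828
e^{−rT} = e^{−0.0185·2.653} = 0.952104
N(−d₁) = 0.218953,  N(−d₂) = 0.563886
Put price V = K·e^{−rT}·N(−d₂) − S·N(−d₁) = 103.590624 − 53.645711 = 49.944913
φ(d₁) = (1/√(2π))·e^{−d₁²/2} = 0.295283
Γ = φ(d₁) / (S·σ·√T) = 0.001287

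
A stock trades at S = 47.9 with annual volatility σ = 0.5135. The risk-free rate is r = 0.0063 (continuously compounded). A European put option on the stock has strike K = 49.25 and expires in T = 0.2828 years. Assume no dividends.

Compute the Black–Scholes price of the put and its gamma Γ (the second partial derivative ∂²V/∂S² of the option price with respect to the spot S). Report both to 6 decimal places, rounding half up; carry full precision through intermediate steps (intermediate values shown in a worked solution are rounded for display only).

σ√T = 0.5135·√0.2828 = 0.273074
d₁ = (ln(S/K) + (r+σ²/2)T) / (σ√T) = (ln(47.9/49.25) + (0.0063+0.5135²/2)·0.2828) / 0.273074 = (-0.027794 + 0.039066) / 0.273074 = 0.041280
d₂ = d₁ − σ√T = 0.041280 − 0.273074 = -0.231794
e^{−rT} = e^{−0.0063·0.2828} = 0.998220
N(−d₁) = 0.483536,  N(−d₂) = 0.591651
Put price V = K·e^{−rT}·N(−d₂) − S·N(−d₁) = 29.086943 − 23.161394 = 5.925550
φ(d₁) = (1/√(2π))·e^{−d₁²/2} = 0.398603
Γ = φ(d₁) / (S·σ·√T) = 0.030474

price = 5.925550
Γ = 0.030474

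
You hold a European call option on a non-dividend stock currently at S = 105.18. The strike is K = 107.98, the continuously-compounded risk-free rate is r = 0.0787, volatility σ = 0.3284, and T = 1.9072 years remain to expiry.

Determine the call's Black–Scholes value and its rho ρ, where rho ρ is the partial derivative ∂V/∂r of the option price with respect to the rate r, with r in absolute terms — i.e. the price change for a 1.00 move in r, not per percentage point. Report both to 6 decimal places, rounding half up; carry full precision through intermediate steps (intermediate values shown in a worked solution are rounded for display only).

σ√T = 0.3284·√1.9072 = 0.453525
d₁ = (ln(S/K) + (r+σ²/2)T) / (σ√T) = (ln(105.18/107.98) + (0.0787+0.3284²/2)·1.9072) / 0.453525 = (-0.026273 + 0.252939) / 0.453525 = 0.499788
d₂ = d₁ − σ√T = 0.499788 − 0.453525 = 0.046263
e^{−rT} = e^{−0.0787·1.9072} = 0.860625
N(d₁) = 0.691388,  N(d₂) = 0.518450
Call price V = S·N(d₁) − K·e^{−rT}·N(d₂) = 72.720162 − 48.179657 = 24.540505
ρ = K·T·e^{−rT}·N(d₂) = 91.888242

price = 24.540505
ρ = 91.888242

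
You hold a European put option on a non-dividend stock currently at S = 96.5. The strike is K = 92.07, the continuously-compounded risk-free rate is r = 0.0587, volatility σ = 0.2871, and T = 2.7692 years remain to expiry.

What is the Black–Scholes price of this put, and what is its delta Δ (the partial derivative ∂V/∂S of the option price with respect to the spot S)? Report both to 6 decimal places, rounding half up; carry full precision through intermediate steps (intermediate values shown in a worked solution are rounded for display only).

price = 8.901027
Δ = -0.249051

σ√T = 0.2871·√2.7692 = 0.477761
d₁ = (ln(S/K) + (r+σ²/2)T) / (σ√T) = (ln(96.5/92.07) + (0.0587+0.2871²/2)·2.7692) / 0.477761 = (0.046994 + 0.276680) / 0.477761 = 0.677480
d₂ = d₁ − σ√T = 0.677480 − 0.477761 = 0.199720
e^{−rT} = e^{−0.0587·2.7692} = 0.849972
N(−d₁) = 0.249051,  N(−d₂) = 0.420850
Put price V = K·e^{−rT}·N(−d₂) − S·N(−d₁) = 32.934408 − 24.033380 = 8.901027
Δ = −N(−d₁) = -0.249051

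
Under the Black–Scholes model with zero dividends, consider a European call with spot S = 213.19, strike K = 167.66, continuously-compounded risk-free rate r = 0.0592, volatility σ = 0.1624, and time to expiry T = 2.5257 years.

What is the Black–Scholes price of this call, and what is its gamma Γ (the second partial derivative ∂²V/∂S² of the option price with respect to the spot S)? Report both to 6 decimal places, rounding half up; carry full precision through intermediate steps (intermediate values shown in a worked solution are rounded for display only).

σ√T = 0.1624·√2.5257 = 0.258093
d₁ = (ln(S/K) + (r+σ²/2)T) / (σ√T) = (ln(213.19/167.66) + (0.0592+0.1624²/2)·2.5257) / 0.258093 = (0.240246 + 0.182828) / 0.258093 = 1.639225
d₂ = d₁ − σ√T = 1.639225 − 0.258093 = 1.381132
e^{−rT} = e^{−0.0592·2.5257} = 0.861120
N(d₁) = 0.949417,  N(d₂) = 0.916381
Call price V = S·N(d₁) − K·e^{−rT}·N(d₂) = 202.406171 − 132.302819 = 70.103352
φ(d₁) = (1/√(2π))·e^{−d₁²/2} = 0.104093
Γ = φ(d₁) / (S·σ·√T) = 0.001892

price = 70.103352
Γ = 0.001892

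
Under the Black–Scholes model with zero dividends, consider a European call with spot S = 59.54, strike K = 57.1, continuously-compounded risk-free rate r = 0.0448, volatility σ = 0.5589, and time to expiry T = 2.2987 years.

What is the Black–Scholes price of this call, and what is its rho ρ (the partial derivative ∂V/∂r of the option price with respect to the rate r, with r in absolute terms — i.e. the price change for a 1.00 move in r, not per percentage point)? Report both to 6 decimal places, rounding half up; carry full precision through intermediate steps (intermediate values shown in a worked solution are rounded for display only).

price = 22.487302
ρ = 47.390758

σ√T = 0.5589·√2.2987 = 0.847374
d₁ = (ln(S/K) + (r+σ²/2)T) / (σ√T) = (ln(59.54/57.1) + (0.0448+0.5589²/2)·2.2987) / 0.847374 = (0.041844 + 0.462003) / 0.847374 = 0.594599
d₂ = d₁ − σ√T = 0.594599 − 0.847374 = -0.252776
e^{−rT} = e^{−0.0448·2.2987} = 0.902143
N(d₁) = 0.723944,  N(d₂) = 0.400221
Call price V = S·N(d₁) − K·e^{−rT}·N(d₂) = 43.103632 − 20.616330 = 22.487302
ρ = K·T·e^{−rT}·N(d₂) = 47.390758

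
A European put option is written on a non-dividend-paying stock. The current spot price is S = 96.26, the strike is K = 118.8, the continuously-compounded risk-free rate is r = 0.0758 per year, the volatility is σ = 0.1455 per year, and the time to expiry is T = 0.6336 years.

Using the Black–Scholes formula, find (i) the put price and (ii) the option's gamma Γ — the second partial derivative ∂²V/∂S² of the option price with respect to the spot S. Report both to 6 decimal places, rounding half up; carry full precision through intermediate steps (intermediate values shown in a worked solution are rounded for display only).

price = 17.410253
Γ = 0.014503

σ√T = 0.1455·√0.6336 = 0.115817
d₁ = (ln(S/K) + (r+σ²/2)T) / (σ√T) = (ln(96.26/118.8) + (0.0758+0.1455²/2)·0.6336) / 0.115817 = (-0.210389 + 0.054734) / 0.115817 = -1.343978
d₂ = d₁ − σ√T = -1.343978 − 0.115817 = -1.459795
e^{−rT} = e^{−0.0758·0.6336} = 0.953108
N(−d₁) = 0.910522,  N(−d₂) = 0.927827
Put price V = K·e^{−rT}·N(−d₂) − S·N(−d₁) = 105.057131 − 87.646878 = 17.410253
φ(d₁) = (1/√(2π))·e^{−d₁²/2} = 0.161689
Γ = φ(d₁) / (S·σ·√T) = 0.014503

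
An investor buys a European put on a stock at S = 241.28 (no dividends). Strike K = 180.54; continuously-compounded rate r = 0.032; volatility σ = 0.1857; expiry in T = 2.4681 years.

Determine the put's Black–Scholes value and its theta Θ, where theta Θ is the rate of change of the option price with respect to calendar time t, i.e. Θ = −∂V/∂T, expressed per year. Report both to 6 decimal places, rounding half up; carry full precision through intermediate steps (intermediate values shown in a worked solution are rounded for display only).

price = 2.849842
Θ = -1.400913

σ√T = 0.1857·√2.4681 = 0.291738
d₁ = (ln(S/K) + (r+σ²/2)T) / (σ√T) = (ln(241.28/180.54) + (0.032+0.1857²/2)·2.4681) / 0.291738 = (0.290006 + 0.121535) / 0.291738 = 1.410650
d₂ = d₁ − σ√T = 1.410650 − 0.291738 = 1.118912
e^{−rT} = e^{−0.032·2.4681} = 0.924059
N(−d₁) = 0.079174,  N(−d₂) = 0.131589
Put price V = K·e^{−rT}·N(−d₂) − S·N(−d₁) = 21.952921 − 19.103079 = 2.849842
φ(d₁) = (1/√(2π))·e^{−d₁²/2} = 0.147503
Θ = −S·φ(d₁)·σ/(2√T) + r·K·e^{−rT}·N(−d₂) = −2.103407 + 0.702493 = -1.400913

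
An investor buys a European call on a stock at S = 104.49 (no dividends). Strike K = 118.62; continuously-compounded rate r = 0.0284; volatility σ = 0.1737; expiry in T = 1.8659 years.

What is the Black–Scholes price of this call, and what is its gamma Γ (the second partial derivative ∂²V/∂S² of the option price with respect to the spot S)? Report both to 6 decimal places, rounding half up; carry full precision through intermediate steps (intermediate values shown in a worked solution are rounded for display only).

price = 6.731429
Γ = 0.015796

σ√T = 0.1737·√1.8659 = 0.237271
d₁ = (ln(S/K) + (r+σ²/2)T) / (σ√T) = (ln(104.49/118.62) + (0.0284+0.1737²/2)·1.8659) / 0.237271 = (-0.126834 + 0.081140) / 0.237271 = -0.192580
d₂ = d₁ − σ√T = -0.192580 − 0.237271 = -0.429850
e^{−rT} = e^{−0.0284·1.8659} = 0.948388
N(d₁) = 0.423644,  N(d₂) = 0.333652
Call price V = S·N(d₁) − K·e^{−rT}·N(d₂) = 44.266571 − 37.535143 = 6.731429
φ(d₁) = (1/√(2π))·e^{−d₁²/2} = 0.391613
Γ = φ(d₁) / (S·σ·√T) = 0.015796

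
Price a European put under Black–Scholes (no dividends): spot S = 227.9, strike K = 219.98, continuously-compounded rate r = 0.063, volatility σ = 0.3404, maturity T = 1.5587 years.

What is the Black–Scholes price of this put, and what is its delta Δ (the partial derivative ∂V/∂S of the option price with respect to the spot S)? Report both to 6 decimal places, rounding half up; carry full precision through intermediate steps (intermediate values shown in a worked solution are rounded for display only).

price = 23.436831
Δ = -0.299172

σ√T = 0.3404·√1.5587 = 0.424982
d₁ = (ln(S/K) + (r+σ²/2)T) / (σ√T) = (ln(227.9/219.98) + (0.063+0.3404²/2)·1.5587) / 0.424982 = (0.035370 + 0.188503) / 0.424982 = 0.526783
d₂ = d₁ − σ√T = 0.526783 − 0.424982 = 0.101801
e^{−rT} = e^{−0.063·1.5587} = 0.906469
N(−d₁) = 0.299172,  N(−d₂) = 0.459457
Put price V = K·e^{−rT}·N(−d₂) − S·N(−d₁) = 91.618176 − 68.181344 = 23.436831
Δ = −N(−d₁) = -0.299172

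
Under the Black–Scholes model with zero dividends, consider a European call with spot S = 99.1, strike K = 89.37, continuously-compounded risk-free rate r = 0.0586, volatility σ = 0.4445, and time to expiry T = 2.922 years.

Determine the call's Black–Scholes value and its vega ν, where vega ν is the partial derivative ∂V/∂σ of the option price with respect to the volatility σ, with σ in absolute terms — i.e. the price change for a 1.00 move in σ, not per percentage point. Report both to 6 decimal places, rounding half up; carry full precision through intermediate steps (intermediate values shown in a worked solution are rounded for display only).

σ√T = 0.4445·√2.922 = 0.759822
d₁ = (ln(S/K) + (r+σ²/2)T) / (σ√T) = (ln(99.1/89.37) + (0.0586+0.4445²/2)·2.922) / 0.759822 = (0.103344 + 0.459894) / 0.759822 = 0.741277
d₂ = d₁ − σ√T = 0.741277 − 0.759822 = -0.018545
e^{−rT} = e^{−0.0586·2.922} = 0.842628
N(d₁) = 0.770737,  N(d₂) = 0.492602
Call price V = S·N(d₁) − K·e^{−rT}·N(d₂) = 76.380051 − 37.095732 = 39.284319
φ(d₁) = (1/√(2π))·e^{−d₁²/2} = 0.303103
ν = S·φ(d₁)·√T = 51.345614

price = 39.284319
ν = 51.345614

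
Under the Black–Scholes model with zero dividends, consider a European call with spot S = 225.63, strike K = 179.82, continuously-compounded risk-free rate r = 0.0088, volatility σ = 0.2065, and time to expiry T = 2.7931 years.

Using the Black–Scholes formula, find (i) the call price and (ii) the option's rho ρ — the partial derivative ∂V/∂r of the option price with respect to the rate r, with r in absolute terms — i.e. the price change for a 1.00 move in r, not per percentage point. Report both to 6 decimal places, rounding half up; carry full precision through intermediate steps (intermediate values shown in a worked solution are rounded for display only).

σ√T = 0.2065·√2.7931 = 0.345115
d₁ = (ln(S/K) + (r+σ²/2)T) / (σ√T) = (ln(225.63/179.82) + (0.0088+0.2065²/2)·2.7931) / 0.345115 = (0.226940 + 0.084131) / 0.345115 = 0.901357
d₂ = d₁ − σ√T = 0.901357 − 0.345115 = 0.556242
e^{−rT} = e^{−0.0088·2.7931} = 0.975720
N(d₁) = 0.816301,  N(d₂) = 0.710977
Call price V = S·N(d₁) − K·e^{−rT}·N(d₂) = 184.181937 − 124.743858 = 59.438079
ρ = K·T·e^{−rT}·N(d₂) = 348.422071

price = 59.438079
ρ = 348.422071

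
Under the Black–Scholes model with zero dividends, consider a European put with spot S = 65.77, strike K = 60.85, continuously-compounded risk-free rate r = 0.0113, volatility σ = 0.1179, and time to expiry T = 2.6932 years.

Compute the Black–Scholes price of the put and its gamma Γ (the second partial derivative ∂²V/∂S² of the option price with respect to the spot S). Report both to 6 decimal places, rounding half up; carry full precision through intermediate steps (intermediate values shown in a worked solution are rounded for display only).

price = 2.166557
Γ = 0.025283

σ√T = 0.1179·√2.6932 = 0.193485
d₁ = (ln(S/K) + (r+σ²/2)T) / (σ√T) = (ln(65.77/60.85) + (0.0113+0.1179²/2)·2.6932) / 0.193485 = (0.077752 + 0.049151) / 0.193485 = 0.655881
d₂ = d₁ − σ√T = 0.655881 − 0.193485 = 0.462396
e^{−rT} = e^{−0.0113·2.6932} = 0.970025
N(−d₁) = 0.255950,  N(−d₂) = 0.321899
Put price V = K·e^{−rT}·N(−d₂) − S·N(−d₁) = 19.000404 − 16.833847 = 2.166557
φ(d₁) = (1/√(2π))·e^{−d₁²/2} = 0.321734
Γ = φ(d₁) / (S·σ·√T) = 0.025283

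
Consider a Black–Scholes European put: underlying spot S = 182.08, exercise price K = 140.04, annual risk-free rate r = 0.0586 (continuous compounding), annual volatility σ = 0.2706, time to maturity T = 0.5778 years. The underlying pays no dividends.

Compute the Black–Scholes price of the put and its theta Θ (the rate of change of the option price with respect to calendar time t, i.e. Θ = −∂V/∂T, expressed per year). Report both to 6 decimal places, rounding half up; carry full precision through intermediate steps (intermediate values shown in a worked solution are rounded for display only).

price = 1.077431
Θ = -3.209855

σ√T = 0.2706·√0.5778 = 0.205692
d₁ = (ln(S/K) + (r+σ²/2)T) / (σ√T) = (ln(182.08/140.04) + (0.0586+0.2706²/2)·0.5778) / 0.205692 = (0.262518 + 0.055014) / 0.205692 = 1.543727
d₂ = d₁ − σ√T = 1.543727 − 0.205692 = 1.338035
e^{−rT} = e^{−0.0586·0.5778} = 0.966708
N(−d₁) = 0.061327,  N(−d₂) = 0.090442
Put price V = K·e^{−rT}·N(−d₂) − S·N(−d₁) = 12.243898 − 11.166467 = 1.077431
φ(d₁) = (1/√(2π))·e^{−d₁²/2} = 0.121179
Θ = −S·φ(d₁)·σ/(2√T) + r·K·e^{−rT}·N(−d₂) = −3.927348 + 0.717492 = -3.209855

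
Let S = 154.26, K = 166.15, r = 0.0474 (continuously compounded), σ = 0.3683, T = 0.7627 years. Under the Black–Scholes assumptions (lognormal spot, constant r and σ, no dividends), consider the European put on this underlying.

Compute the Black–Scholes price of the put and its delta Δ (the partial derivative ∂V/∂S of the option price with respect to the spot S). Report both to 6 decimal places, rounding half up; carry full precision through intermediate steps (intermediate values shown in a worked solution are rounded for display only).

σ√T = 0.3683·√0.7627 = 0.321646
d₁ = (ln(S/K) + (r+σ²/2)T) / (σ√T) = (ln(154.26/166.15) + (0.0474+0.3683²/2)·0.7627) / 0.321646 = (-0.074252 + 0.087880) / 0.321646 = 0.042372
d₂ = d₁ − σ√T = 0.042372 − 0.321646 = -0.279275
e^{−rT} = e^{−0.0474·0.7627} = 0.964494
N(−d₁) = 0.483101,  N(−d₂) = 0.609983
Put price V = K·e^{−rT}·N(−d₂) − S·N(−d₁) = 97.750161 − 74.523199 = 23.226962
Δ = −N(−d₁) = -0.483101

price = 23.226962
Δ = -0.483101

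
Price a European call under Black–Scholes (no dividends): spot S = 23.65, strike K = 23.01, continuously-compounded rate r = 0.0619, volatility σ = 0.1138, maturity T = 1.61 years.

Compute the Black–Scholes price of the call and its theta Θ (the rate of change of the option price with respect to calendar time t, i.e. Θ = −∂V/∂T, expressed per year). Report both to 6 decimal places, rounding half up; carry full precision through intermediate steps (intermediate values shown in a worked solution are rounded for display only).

price = 3.155778
Θ = -1.287893

σ√T = 0.1138·√1.61 = 0.144396
d₁ = (ln(S/K) + (r+σ²/2)T) / (σ√T) = (ln(23.65/23.01) + (0.0619+0.1138²/2)·1.61) / 0.144396 = (0.027434 + 0.110084) / 0.144396 = 0.952369
d₂ = d₁ − σ√T = 0.952369 − 0.144396 = 0.807973
e^{−rT} = e^{−0.0619·1.61} = 0.905146
N(d₁) = 0.829545,  N(d₂) = 0.790447
Call price V = S·N(d₁) − K·e^{−rT}·N(d₂) = 19.618742 − 16.462964 = 3.155778
φ(d₁) = (1/√(2π))·e^{−d₁²/2} = 0.253487
Θ = −S·φ(d₁)·σ/(2√T) − r·K·e^{−rT}·N(d₂) = −0.268835 − 1.019057 = -1.287893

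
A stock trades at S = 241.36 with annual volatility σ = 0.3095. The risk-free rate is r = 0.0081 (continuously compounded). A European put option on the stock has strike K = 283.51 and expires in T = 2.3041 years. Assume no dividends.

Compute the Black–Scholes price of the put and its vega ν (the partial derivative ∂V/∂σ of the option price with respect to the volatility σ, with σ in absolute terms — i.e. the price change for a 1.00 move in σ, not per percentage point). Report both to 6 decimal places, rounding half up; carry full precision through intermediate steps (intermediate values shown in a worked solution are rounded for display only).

σ√T = 0.3095·√2.3041 = 0.469798
d₁ = (ln(S/K) + (r+σ²/2)T) / (σ√T) = (ln(241.36/283.51) + (0.0081+0.3095²/2)·2.3041) / 0.469798 = (-0.160958 + 0.129018) / 0.469798 = -0.067985
d₂ = d₁ − σ√T = -0.067985 − 0.469798 = -0.537784
e^{−rT} = e^{−0.0081·2.3041} = 0.981510
N(−d₁) = 0.527101,  N(−d₂) = 0.704637
Put price V = K·e^{−rT}·N(−d₂) − S·N(−d₁) = 196.077769 − 127.221191 = 68.856578
φ(d₁) = (1/√(2π))·e^{−d₁²/2} = 0.398021
ν = S·φ(d₁)·√T = 145.821770

price = 68.856578
ν = 145.821770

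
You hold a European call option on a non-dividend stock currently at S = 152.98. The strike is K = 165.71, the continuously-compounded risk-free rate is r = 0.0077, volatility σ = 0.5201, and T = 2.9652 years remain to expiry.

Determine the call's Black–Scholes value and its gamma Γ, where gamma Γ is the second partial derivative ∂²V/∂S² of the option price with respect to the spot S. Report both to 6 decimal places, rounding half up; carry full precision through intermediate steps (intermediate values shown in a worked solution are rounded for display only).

σ√T = 0.5201·√2.9652 = 0.895600
d₁ = (ln(S/K) + (r+σ²/2)T) / (σ√T) = (ln(152.98/165.71) + (0.0077+0.5201²/2)·2.9652) / 0.895600 = (-0.079932 + 0.423881) / 0.895600 = 0.384044
d₂ = d₁ − σ√T = 0.384044 − 0.895600 = -0.511556
e^{−rT} = e^{−0.0077·2.9652} = 0.977427
N(d₁) = 0.649527,  N(d₂) = 0.304481
Call price V = S·N(d₁) − K·e^{−rT}·N(d₂) = 99.364627 − 49.316579 = 50.048048
φ(d₁) = (1/√(2π))·e^{−d₁²/2} = 0.370581
Γ = φ(d₁) / (S·σ·√T) = 0.002705

price = 50.048048
Γ = 0.002705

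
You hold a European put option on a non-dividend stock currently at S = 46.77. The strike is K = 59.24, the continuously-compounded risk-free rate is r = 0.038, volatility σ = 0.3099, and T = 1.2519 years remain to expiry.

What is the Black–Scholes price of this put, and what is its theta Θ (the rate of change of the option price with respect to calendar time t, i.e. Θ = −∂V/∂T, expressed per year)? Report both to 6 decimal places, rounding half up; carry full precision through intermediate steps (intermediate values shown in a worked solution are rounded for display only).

σ√T = 0.3099·√1.2519 = 0.346742
d₁ = (ln(S/K) + (r+σ²/2)T) / (σ√T) = (ln(46.77/59.24) + (0.038+0.3099²/2)·1.2519) / 0.346742 = (-0.236355 + 0.107687) / 0.346742 = -0.371077
d₂ = d₁ − σ√T = -0.371077 − 0.346742 = -0.717819
e^{−rT} = e^{−0.038·1.2519} = 0.953542
N(−d₁) = 0.644710,  N(−d₂) = 0.763565
Put price V = K·e^{−rT}·N(−d₂) − S·N(−d₁) = 43.132135 − 30.153075 = 12.979059
φ(d₁) = (1/√(2π))·e^{−d₁²/2} = 0.372400
Θ = −S·φ(d₁)·σ/(2√T) + r·K·e^{−rT}·N(−d₂) = −2.412034 + 1.639021 = -0.773013

price = 12.979059
Θ = -0.773013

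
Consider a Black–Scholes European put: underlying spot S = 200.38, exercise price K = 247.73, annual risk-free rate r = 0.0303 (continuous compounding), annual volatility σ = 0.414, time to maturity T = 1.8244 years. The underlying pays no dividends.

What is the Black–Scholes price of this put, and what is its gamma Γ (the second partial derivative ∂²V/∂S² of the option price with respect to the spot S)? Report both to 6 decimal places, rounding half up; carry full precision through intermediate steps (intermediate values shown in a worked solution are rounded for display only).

price = 66.704346
Γ = 0.003560

σ√T = 0.414·√1.8244 = 0.559191
d₁ = (ln(S/K) + (r+σ²/2)T) / (σ√T) = (ln(200.38/247.73) + (0.0303+0.414²/2)·1.8244) / 0.559191 = (-0.212124 + 0.211627) / 0.559191 = -0.000889
d₂ = d₁ − σ√T = -0.000889 − 0.559191 = -0.560080
e^{−rT} = e^{−0.0303·1.8244} = 0.946221
N(−d₁) = 0.500355,  N(−d₂) = 0.712288
Put price V = K·e^{−rT}·N(−d₂) − S·N(−d₁) = 166.965413 − 100.261068 = 66.704346
φ(d₁) = (1/√(2π))·e^{−d₁²/2} = 0.398942
Γ = φ(d₁) / (S·σ·√T) = 0.003560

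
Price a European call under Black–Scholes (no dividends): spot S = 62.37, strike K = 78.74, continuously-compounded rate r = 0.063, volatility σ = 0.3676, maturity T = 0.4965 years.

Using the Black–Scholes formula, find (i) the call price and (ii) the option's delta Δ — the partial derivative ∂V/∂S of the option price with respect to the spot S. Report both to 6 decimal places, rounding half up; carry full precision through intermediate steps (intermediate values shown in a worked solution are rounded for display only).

σ√T = 0.3676·√0.4965 = 0.259021
d₁ = (ln(S/K) + (r+σ²/2)T) / (σ√T) = (ln(62.37/78.74) + (0.063+0.3676²/2)·0.4965) / 0.259021 = (-0.233067 + 0.064825) / 0.259021 = -0.649528
d₂ = d₁ − σ√T = -0.649528 − 0.259021 = -0.908549
e^{−rT} = e^{−0.063·0.4965} = 0.969205
N(d₁) = 0.257999,  N(d₂) = 0.181794
Call price V = S·N(d₁) − K·e^{−rT}·N(d₂) = 16.091373 − 13.873649 = 2.217723
Δ = N(d₁) = 0.257999

price = 2.217723
Δ = 0.257999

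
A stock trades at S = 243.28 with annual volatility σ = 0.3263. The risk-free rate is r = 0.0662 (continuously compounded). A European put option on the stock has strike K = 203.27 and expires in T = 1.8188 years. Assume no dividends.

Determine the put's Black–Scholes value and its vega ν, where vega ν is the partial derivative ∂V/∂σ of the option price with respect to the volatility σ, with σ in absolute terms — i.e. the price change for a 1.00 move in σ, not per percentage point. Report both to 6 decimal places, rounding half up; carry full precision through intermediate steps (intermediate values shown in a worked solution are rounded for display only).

σ√T = 0.3263·√1.8188 = 0.440058
d₁ = (ln(S/K) + (r+σ²/2)T) / (σ√T) = (ln(243.28/203.27) + (0.0662+0.3263²/2)·1.8188) / 0.440058 = (0.179678 + 0.217230) / 0.440058 = 0.901945
d₂ = d₁ − σ√T = 0.901945 − 0.440058 = 0.461887
e^{−rT} = e^{−0.0662·1.8188} = 0.886562
N(−d₁) = 0.183543,  N(−d₂) = 0.322081
Put price V = K·e^{−rT}·N(−d₂) − S·N(−d₁) = 58.042668 − 44.652345 = 13.390323
φ(d₁) = (1/√(2π))·e^{−d₁²/2} = 0.265619
ν = S·φ(d₁)·√T = 87.148234

price = 13.390323
ν = 87.148234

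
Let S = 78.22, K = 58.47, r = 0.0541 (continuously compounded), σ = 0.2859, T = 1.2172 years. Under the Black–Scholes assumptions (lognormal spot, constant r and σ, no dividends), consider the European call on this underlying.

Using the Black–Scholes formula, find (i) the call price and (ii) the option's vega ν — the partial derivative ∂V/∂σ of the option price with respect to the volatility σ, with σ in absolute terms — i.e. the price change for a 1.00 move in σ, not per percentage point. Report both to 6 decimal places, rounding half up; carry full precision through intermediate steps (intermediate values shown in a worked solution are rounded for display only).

price = 24.796041
ν = 14.999171

σ√T = 0.2859·√1.2172 = 0.315424
d₁ = (ln(S/K) + (r+σ²/2)T) / (σ√T) = (ln(78.22/58.47) + (0.0541+0.2859²/2)·1.2172) / 0.315424 = (0.291012 + 0.115597) / 0.315424 = 1.289084
d₂ = d₁ − σ√T = 1.289084 − 0.315424 = 0.973659
e^{−rT} = e^{−0.0541·1.2172} = 0.936271
N(d₁) = 0.901316,  N(d₂) = 0.834887
Call price V = S·N(d₁) − K·e^{−rT}·N(d₂) = 70.500900 − 45.704859 = 24.796041
φ(d₁) = (1/√(2π))·e^{−d₁²/2} = 0.173807
ν = S·φ(d₁)·√T = 14.999171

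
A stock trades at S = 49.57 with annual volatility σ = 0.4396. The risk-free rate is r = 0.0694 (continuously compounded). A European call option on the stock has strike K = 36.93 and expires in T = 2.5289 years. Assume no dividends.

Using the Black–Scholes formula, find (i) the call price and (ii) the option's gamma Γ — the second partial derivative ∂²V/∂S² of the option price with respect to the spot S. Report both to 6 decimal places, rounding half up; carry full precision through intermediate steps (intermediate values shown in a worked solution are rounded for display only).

σ√T = 0.4396·√2.5289 = 0.699075
d₁ = (ln(S/K) + (r+σ²/2)T) / (σ√T) = (ln(49.57/36.93) + (0.0694+0.4396²/2)·2.5289) / 0.699075 = (0.294362 + 0.419858) / 0.699075 = 1.021665
d₂ = d₁ − σ√T = 1.021665 − 0.699075 = 0.322590
e^{−rT} = e^{−0.0694·2.5289} = 0.839033
N(d₁) = 0.846530,  N(d₂) = 0.626497
Call price V = S·N(d₁) − K·e^{−rT}·N(d₂) = 41.962502 − 19.412313 = 22.550189
φ(d₁) = (1/√(2π))·e^{−d₁²/2} = 0.236729
Γ = φ(d₁) / (S·σ·√T) = 0.006831

price = 22.550189
Γ = 0.006831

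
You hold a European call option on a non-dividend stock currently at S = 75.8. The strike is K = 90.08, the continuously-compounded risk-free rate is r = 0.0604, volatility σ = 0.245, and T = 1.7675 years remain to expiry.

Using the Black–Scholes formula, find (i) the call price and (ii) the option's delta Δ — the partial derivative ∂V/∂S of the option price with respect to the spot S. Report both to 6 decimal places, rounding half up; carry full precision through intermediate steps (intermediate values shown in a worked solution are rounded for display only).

σ√T = 0.245·√1.7675 = 0.325721
d₁ = (ln(S/K) + (r+σ²/2)T) / (σ√T) = (ln(75.8/90.08) + (0.0604+0.245²/2)·1.7675) / 0.325721 = (-0.172600 + 0.159804) / 0.325721 = -0.039284
d₂ = d₁ − σ√T = -0.039284 − 0.325721 = -0.365005
e^{−rT} = e^{−0.0604·1.7675} = 0.898744
N(d₁) = 0.484332,  N(d₂) = 0.357554
Call price V = S·N(d₁) − K·e^{−rT}·N(d₂) = 36.712350 − 28.947137 = 7.765213
Δ = N(d₁) = 0.484332

price = 7.765213
Δ = 0.484332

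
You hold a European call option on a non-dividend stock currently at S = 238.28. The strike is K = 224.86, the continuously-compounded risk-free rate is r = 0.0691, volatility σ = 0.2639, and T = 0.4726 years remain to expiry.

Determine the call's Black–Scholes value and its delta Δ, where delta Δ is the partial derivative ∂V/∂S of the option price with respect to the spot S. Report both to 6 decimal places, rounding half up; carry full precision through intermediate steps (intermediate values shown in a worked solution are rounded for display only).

price = 28.805142
Δ = 0.722486

σ√T = 0.2639·√0.4726 = 0.181420
d₁ = (ln(S/K) + (r+σ²/2)T) / (σ√T) = (ln(238.28/224.86) + (0.0691+0.2639²/2)·0.4726) / 0.181420 = (0.057968 + 0.049113) / 0.181420 = 0.590241
d₂ = d₁ − σ√T = 0.590241 − 0.181420 = 0.408821
e^{−rT} = e^{−0.0691·0.4726} = 0.967871
N(d₁) = 0.722486,  N(d₂) = 0.658664
Call price V = S·N(d₁) − K·e^{−rT}·N(d₂) = 172.153846 − 143.348705 = 28.805142
Δ = N(d₁) = 0.722486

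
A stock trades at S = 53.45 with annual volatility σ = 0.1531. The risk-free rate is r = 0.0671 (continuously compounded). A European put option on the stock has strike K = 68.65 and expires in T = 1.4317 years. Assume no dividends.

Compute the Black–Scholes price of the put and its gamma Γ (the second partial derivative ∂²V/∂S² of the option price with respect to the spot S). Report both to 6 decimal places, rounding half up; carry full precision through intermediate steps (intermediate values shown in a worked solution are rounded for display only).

price = 10.089264
Γ = 0.030750

σ√T = 0.1531·√1.4317 = 0.183190
d₁ = (ln(S/K) + (r+σ²/2)T) / (σ√T) = (ln(53.45/68.65) + (0.0671+0.1531²/2)·1.4317) / 0.183190 = (-0.250274 + 0.112846) / 0.183190 = -0.750196
d₂ = d₁ − σ√T = -0.750196 − 0.183190 = -0.933386
e^{−rT} = e^{−0.0671·1.4317} = 0.908403
N(−d₁) = 0.773432,  N(−d₂) = 0.824690
Put price V = K·e^{−rT}·N(−d₂) − S·N(−d₁) = 51.429182 − 41.339918 = 10.089264
φ(d₁) = (1/√(2π))·e^{−d₁²/2} = 0.301093
Γ = φ(d₁) / (S·σ·√T) = 0.030750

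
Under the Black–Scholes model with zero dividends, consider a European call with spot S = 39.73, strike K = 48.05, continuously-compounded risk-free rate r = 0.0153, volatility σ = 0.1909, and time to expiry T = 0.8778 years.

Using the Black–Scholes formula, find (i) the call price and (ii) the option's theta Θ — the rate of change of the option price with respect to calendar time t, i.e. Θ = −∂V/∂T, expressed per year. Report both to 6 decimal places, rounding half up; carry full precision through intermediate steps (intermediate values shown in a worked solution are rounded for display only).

σ√T = 0.1909·√0.8778 = 0.178856
d₁ = (ln(S/K) + (r+σ²/2)T) / (σ√T) = (ln(39.73/48.05) + (0.0153+0.1909²/2)·0.8778) / 0.178856 = (-0.190136 + 0.029425) / 0.178856 = -0.898546
d₂ = d₁ − σ√T = -0.898546 − 0.178856 = -1.077402
e^{−rT} = e^{−0.0153·0.8778} = 0.986659
N(d₁) = 0.184447,  N(d₂) = 0.140650
Call price V = S·N(d₁) − K·e^{−rT}·N(d₂) = 7.328086 − 6.668086 = 0.660000
φ(d₁) = (1/√(2π))·e^{−d₁²/2} = 0.266433
Θ = −S·φ(d₁)·σ/(2√T) − r·K·e^{−rT}·N(d₂) = −1.078413 − 0.102022 = -1.180435

price = 0.660000
Θ = -1.180435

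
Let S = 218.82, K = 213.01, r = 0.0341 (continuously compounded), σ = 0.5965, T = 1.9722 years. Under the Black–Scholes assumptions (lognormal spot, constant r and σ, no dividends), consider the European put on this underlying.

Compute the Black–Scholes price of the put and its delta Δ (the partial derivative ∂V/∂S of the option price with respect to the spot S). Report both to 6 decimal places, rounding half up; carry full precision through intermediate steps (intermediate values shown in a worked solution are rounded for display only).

price = 58.423844
Δ = -0.297621

σ√T = 0.5965·√1.9722 = 0.837695
d₁ = (ln(S/K) + (r+σ²/2)T) / (σ√T) = (ln(218.82/213.01) + (0.0341+0.5965²/2)·1.9722) / 0.837695 = (0.026910 + 0.418118) / 0.837695 = 0.531254
d₂ = d₁ − σ√T = 0.531254 − 0.837695 = -0.306441
e^{−rT} = e^{−0.0341·1.9722} = 0.934960
N(−d₁) = 0.297621,  N(−d₂) = 0.620366
Put price V = K·e^{−rT}·N(−d₂) − S·N(−d₁) = 123.549354 − 65.125511 = 58.423844
Δ = −N(−d₁) = -0.297621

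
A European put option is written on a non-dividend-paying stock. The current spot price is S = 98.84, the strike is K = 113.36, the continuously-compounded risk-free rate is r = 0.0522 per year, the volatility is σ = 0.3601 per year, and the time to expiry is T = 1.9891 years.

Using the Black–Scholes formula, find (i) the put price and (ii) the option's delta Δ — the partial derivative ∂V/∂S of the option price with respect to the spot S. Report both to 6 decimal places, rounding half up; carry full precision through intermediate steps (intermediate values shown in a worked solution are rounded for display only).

price = 21.859903
Δ = -0.425245

σ√T = 0.3601·√1.9891 = 0.507869
d₁ = (ln(S/K) + (r+σ²/2)T) / (σ√T) = (ln(98.84/113.36) + (0.0522+0.3601²/2)·1.9891) / 0.507869 = (-0.137066 + 0.232796) / 0.507869 = 0.188494
d₂ = d₁ − σ√T = 0.188494 − 0.507869 = -0.319375
e^{−rT} = e^{−0.0522·1.9891} = 0.901378
N(−d₁) = 0.425245,  N(−d₂) = 0.625279
Put price V = K·e^{−rT}·N(−d₂) − S·N(−d₁) = 63.891098 − 42.031194 = 21.859903
Δ = −N(−d₁) = -0.425245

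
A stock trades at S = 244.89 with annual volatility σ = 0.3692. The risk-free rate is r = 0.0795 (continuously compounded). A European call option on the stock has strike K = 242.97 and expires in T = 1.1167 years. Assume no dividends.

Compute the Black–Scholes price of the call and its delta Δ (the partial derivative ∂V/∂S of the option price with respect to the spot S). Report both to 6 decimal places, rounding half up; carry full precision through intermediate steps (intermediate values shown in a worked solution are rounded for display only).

price = 48.499579
Δ = 0.671044

σ√T = 0.3692·√1.1167 = 0.390149
d₁ = (ln(S/K) + (r+σ²/2)T) / (σ√T) = (ln(244.89/242.97) + (0.0795+0.3692²/2)·1.1167) / 0.390149 = (0.007871 + 0.164886) / 0.390149 = 0.442797
d₂ = d₁ − σ√T = 0.442797 − 0.390149 = 0.052649
e^{−rT} = e^{−0.0795·1.1167} = 0.915049
N(d₁) = 0.671044,  N(d₂) = 0.520994
Call price V = S·N(d₁) − K·e^{−rT}·N(d₂) = 164.331927 − 115.832348 = 48.499579
Δ = N(d₁) = 0.671044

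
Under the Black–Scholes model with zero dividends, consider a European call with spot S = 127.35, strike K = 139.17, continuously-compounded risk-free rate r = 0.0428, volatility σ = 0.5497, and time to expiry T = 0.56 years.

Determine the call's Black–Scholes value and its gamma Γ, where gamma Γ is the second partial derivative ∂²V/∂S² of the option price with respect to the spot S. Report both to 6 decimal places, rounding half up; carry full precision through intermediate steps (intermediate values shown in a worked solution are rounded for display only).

price = 17.446879
Γ = 0.007607

σ√T = 0.5497·√0.56 = 0.411358
d₁ = (ln(S/K) + (r+σ²/2)T) / (σ√T) = (ln(127.35/139.17) + (0.0428+0.5497²/2)·0.56) / 0.411358 = (-0.088757 + 0.108576) / 0.411358 = 0.048179
d₂ = d₁ − σ√T = 0.048179 − 0.411358 = -0.363179
e^{−rT} = e^{−0.0428·0.56} = 0.976317
N(d₁) = 0.519213,  N(d₂) = 0.358235
Call price V = S·N(d₁) − K·e^{−rT}·N(d₂) = 66.121779 − 48.674899 = 17.446879
φ(d₁) = (1/√(2π))·e^{−d₁²/2} = 0.398480
Γ = φ(d₁) / (S·σ·√T) = 0.007607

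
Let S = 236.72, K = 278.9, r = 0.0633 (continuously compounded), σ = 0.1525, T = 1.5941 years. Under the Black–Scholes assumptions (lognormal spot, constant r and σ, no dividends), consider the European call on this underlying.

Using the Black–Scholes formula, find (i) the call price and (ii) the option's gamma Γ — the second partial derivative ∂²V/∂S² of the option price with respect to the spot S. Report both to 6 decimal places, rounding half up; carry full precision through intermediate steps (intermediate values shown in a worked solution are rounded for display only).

price = 12.034248
Γ = 0.008522

σ√T = 0.1525·√1.5941 = 0.192543
d₁ = (ln(S/K) + (r+σ²/2)T) / (σ√T) = (ln(236.72/278.9) + (0.0633+0.1525²/2)·1.5941) / 0.192543 = (-0.163975 + 0.119443) / 0.192543 = -0.231285
d₂ = d₁ − σ√T = -0.231285 − 0.192543 = -0.423828
e^{−rT} = e^{−0.0633·1.5941} = 0.904018
N(d₁) = 0.408547,  N(d₂) = 0.335846
Call price V = S·N(d₁) − K·e^{−rT}·N(d₂) = 96.711143 − 84.676895 = 12.034248
φ(d₁) = (1/√(2π))·e^{−d₁²/2} = 0.388413
Γ = φ(d₁) / (S·σ·√T) = 0.008522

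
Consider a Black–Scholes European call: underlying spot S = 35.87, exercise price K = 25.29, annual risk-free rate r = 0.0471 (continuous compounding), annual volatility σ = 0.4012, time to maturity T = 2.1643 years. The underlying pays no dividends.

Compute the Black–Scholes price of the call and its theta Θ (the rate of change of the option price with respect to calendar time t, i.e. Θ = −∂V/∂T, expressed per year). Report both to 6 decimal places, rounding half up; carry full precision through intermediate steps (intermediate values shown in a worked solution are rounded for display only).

σ√T = 0.4012·√2.1643 = 0.590228
d₁ = (ln(S/K) + (r+σ²/2)T) / (σ√T) = (ln(35.87/25.29) + (0.0471+0.4012²/2)·2.1643) / 0.590228 = (0.349492 + 0.276123) / 0.590228 = 1.059955
d₂ = d₁ − σ√T = 1.059955 − 0.590228 = 0.469728
e^{−rT} = e^{−0.0471·2.1643} = 0.903085
N(d₁) = 0.855418,  N(d₂) = 0.680725
Call price V = S·N(d₁) − K·e^{−rT}·N(d₂) = 30.683828 − 15.547098 = 15.136731
φ(d₁) = (1/√(2π))·e^{−d₁²/2} = 0.227480
Θ = −S·φ(d₁)·σ/(2√T) − r·K·e^{−rT}·N(d₂) = −1.112622 − 0.732268 = -1.844890

price = 15.136731
Θ = -1.844890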